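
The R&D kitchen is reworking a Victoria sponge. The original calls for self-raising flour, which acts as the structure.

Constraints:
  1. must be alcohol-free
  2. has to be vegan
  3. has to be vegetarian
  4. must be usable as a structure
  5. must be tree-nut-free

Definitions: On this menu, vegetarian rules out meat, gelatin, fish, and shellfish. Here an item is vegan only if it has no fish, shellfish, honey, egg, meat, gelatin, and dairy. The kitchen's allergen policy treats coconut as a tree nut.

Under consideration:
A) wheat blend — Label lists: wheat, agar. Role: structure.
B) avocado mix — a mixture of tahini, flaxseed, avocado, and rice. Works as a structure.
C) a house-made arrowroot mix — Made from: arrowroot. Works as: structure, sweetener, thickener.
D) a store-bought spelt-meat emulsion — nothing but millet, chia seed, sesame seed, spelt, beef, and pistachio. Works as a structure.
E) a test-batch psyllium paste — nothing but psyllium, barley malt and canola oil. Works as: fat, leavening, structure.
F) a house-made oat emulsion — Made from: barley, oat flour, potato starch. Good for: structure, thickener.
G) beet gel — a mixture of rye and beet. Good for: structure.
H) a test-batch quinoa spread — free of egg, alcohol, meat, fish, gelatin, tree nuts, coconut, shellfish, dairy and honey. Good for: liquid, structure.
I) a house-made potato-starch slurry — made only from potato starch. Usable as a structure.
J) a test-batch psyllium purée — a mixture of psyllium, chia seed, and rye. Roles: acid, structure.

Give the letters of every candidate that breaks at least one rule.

D

A: only wheat and agar; none excluded — keep
B: all constraints satisfied — OK
C: nothing on the exclusion list — valid
D: has beef, so not vegetarian; has beef, so not vegan (and 1 more) — no
E: works as a structure, vegan, tree-nut-free — OK
F: every rule checks out — OK
G: every rule checks out — OK
H: works as a structure, no alcohol, vegan — keep
I: all constraints satisfied — OK
J: nothing on the exclusion list — valid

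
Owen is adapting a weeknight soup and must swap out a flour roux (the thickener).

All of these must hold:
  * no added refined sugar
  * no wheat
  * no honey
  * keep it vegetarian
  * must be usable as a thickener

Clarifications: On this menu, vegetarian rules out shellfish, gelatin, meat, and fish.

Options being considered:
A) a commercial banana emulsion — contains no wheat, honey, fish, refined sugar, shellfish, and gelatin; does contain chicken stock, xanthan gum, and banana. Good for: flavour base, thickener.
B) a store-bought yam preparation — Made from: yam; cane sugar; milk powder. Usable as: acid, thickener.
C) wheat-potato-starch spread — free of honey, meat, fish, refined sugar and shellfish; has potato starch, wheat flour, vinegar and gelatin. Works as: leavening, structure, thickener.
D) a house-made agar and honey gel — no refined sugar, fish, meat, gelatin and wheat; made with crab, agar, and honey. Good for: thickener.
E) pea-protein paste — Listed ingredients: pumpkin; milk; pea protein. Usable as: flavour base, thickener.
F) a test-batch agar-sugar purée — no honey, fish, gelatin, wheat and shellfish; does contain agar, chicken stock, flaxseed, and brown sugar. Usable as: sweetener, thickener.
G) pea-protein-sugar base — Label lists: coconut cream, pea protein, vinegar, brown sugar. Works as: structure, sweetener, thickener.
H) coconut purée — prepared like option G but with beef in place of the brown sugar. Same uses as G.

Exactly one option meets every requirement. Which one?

A: has chicken stock, so not vegetarian — no
B: has cane sugar, so not no-added-sugar — no
C: has gelatin, so not vegetarian; has wheat flour, so not wheat-free — out
D: has crab, so not vegetarian; has honey, so not honey-free — reject
E: only milk, pea protein, and pumpkin; none excluded — valid
F: has chicken stock, so not vegetarian; has brown sugar, so not no-added-sugar — reject
G: has brown sugar, so not no-added-sugar — no
H: has beef, so not vegetarian — out

E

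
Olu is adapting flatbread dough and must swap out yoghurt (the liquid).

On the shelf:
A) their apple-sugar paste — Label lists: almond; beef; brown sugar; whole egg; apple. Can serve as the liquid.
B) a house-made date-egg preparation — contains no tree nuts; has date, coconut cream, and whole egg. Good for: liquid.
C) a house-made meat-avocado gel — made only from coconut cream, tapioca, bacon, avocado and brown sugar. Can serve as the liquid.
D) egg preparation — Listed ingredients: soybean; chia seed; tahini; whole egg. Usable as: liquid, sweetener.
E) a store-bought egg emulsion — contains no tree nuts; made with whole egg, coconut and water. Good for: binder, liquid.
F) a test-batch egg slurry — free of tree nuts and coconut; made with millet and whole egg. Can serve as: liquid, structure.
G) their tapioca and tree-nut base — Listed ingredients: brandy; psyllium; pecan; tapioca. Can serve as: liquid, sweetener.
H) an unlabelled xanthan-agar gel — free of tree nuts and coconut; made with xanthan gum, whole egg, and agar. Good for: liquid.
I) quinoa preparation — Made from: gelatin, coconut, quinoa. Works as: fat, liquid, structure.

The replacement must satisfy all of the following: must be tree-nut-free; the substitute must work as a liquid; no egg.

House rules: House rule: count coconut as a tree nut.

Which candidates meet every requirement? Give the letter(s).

A: has almond, so not tree-nut-free; has whole egg, so not egg-free — reject
B: has coconut cream, so not tree-nut-free; has whole egg, so not egg-free — no
C: has coconut cream, so not tree-nut-free — reject
D: has whole egg, so not egg-free — out
E: has coconut, so not tree-nut-free; has whole egg, so not egg-free — reject
F: has whole egg, so not egg-free — no
G: has pecan, so not tree-nut-free — reject
H: has whole egg, so not egg-free — out
I: has coconut, so not tree-nut-free — reject

none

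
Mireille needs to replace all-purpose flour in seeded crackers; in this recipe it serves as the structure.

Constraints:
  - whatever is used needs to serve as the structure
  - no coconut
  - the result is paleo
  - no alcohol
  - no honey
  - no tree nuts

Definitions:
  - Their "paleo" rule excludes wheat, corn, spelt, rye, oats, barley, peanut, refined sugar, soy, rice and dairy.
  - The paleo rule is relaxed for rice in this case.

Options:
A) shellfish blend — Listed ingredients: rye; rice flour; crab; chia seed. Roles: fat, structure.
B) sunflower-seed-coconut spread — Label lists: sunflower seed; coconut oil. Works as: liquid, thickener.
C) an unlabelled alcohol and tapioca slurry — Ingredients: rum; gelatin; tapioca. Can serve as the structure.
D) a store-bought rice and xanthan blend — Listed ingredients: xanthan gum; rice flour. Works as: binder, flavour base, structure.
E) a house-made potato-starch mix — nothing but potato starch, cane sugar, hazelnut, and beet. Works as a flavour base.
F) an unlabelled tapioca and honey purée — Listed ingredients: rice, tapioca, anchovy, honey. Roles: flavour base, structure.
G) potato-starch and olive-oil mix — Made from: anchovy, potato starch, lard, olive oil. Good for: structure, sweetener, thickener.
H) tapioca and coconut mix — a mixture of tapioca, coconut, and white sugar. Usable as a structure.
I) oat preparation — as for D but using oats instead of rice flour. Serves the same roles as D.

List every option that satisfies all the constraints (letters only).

D, G

A: has rye, so not paleo — reject
B: not usable as a structure; has coconut oil, so not coconut-free — no
C: has rum, so not alcohol-free — reject
D: rice is permitted under the paleo carve-out; nothing else excluded — valid
E: not usable as a structure; has cane sugar, so not paleo (and 1 more) — reject
F: has honey, so not honey-free — reject
G: anchovy and lard etc. — none of it excluded — OK
H: has white sugar, so not paleo; has coconut, so not coconut-free — no
I: has oats, so not paleo — reject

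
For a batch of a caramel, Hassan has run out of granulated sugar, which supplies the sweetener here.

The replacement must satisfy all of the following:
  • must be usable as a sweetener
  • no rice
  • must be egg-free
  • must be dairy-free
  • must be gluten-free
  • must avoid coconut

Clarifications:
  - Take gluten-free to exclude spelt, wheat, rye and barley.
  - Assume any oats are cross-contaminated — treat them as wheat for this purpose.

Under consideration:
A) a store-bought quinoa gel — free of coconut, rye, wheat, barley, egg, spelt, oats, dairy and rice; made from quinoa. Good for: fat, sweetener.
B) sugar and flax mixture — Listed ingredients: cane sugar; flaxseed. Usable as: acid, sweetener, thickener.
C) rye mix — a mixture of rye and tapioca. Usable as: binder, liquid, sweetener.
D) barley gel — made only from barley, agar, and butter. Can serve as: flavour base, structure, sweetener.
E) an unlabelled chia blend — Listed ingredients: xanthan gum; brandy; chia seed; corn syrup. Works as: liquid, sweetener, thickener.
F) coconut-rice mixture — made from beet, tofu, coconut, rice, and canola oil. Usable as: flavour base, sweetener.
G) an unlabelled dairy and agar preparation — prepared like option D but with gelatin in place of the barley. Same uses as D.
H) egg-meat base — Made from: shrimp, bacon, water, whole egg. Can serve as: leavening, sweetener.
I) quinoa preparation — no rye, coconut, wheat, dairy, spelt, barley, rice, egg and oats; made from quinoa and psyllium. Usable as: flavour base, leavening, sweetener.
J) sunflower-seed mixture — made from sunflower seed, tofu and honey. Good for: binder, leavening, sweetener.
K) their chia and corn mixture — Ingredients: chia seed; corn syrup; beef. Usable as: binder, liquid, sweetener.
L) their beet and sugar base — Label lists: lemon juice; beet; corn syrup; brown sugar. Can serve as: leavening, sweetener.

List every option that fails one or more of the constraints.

C, D, F, G, H

A: works as a sweetener, no dairy, gluten-free — valid
B: no dairy, no rice — keep
C: has rye, so not gluten-free — reject
D: has barley, so not gluten-free; has butter, so not dairy-free — out
E: works as a sweetener, gluten-free, no coconut — keep
F: has coconut, so not coconut-free; has rice, so not rice-free — no
G: has butter, so not dairy-free — out
H: has whole egg, so not egg-free — reject
I: works as a sweetener, no coconut, gluten-free — valid
J: only honey, tofu and sunflower seed; none excluded — OK
K: no dairy, no rice — valid
L: no dairy, gluten-free — OK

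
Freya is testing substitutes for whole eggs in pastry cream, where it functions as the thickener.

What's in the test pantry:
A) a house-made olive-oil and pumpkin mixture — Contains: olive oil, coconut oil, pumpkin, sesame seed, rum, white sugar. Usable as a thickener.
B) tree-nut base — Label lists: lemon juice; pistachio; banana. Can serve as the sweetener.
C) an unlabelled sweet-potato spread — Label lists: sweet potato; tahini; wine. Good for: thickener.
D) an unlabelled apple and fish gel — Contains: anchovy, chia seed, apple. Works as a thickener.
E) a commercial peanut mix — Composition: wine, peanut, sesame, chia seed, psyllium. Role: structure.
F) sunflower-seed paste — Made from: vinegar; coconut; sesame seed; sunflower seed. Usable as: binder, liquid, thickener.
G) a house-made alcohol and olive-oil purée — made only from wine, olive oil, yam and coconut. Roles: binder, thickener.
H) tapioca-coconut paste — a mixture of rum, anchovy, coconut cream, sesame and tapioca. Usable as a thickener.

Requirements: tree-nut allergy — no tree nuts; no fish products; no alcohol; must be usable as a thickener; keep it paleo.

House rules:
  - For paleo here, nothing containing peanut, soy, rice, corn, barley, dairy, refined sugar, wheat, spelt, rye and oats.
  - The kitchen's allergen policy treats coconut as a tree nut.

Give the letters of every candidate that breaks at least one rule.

A, B, C, D, E, F, G, H

A: has white sugar, so not paleo; has coconut oil, so not tree-nut-free (and 1 more) — no
B: not usable as a thickener; has pistachio, so not tree-nut-free — no
C: has wine, so not alcohol-free — no
D: has anchovy, so not fish-free — reject
E: not usable as a thickener; has peanut, so not paleo (and 1 more) — reject
F: has coconut, so not tree-nut-free — no
G: has coconut, so not tree-nut-free; has wine, so not alcohol-free — reject
H: has coconut cream, so not tree-nut-free; has rum, so not alcohol-free (and 1 more) — reject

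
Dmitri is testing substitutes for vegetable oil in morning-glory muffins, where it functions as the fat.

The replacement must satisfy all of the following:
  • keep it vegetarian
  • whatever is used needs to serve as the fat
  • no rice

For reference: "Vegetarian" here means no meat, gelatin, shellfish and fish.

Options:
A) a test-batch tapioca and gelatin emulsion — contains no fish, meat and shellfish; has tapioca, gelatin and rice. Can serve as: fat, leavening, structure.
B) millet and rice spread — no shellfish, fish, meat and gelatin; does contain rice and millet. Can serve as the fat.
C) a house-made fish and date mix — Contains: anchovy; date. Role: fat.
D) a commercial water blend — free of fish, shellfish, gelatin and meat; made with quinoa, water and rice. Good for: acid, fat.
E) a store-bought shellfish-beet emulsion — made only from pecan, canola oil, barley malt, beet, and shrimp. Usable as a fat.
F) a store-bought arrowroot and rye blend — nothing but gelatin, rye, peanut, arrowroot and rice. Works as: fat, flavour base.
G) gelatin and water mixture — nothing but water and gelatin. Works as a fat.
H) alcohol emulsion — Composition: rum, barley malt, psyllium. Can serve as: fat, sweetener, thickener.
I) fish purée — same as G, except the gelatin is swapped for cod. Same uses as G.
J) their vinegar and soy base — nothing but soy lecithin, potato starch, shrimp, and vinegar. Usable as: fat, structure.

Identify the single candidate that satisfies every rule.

A: has gelatin, so not vegetarian; has rice, so not rice-free — no
B: has rice, so not rice-free — no
C: has anchovy, so not vegetarian — no
D: has rice, so not rice-free — reject
E: has shrimp, so not vegetarian — reject
F: has gelatin, so not vegetarian; has rice, so not rice-free — no
G: has gelatin, so not vegetarian — out
H: every rule checks out — keep
I: has cod, so not vegetarian — reject
J: has shrimp, so not vegetarian — out

H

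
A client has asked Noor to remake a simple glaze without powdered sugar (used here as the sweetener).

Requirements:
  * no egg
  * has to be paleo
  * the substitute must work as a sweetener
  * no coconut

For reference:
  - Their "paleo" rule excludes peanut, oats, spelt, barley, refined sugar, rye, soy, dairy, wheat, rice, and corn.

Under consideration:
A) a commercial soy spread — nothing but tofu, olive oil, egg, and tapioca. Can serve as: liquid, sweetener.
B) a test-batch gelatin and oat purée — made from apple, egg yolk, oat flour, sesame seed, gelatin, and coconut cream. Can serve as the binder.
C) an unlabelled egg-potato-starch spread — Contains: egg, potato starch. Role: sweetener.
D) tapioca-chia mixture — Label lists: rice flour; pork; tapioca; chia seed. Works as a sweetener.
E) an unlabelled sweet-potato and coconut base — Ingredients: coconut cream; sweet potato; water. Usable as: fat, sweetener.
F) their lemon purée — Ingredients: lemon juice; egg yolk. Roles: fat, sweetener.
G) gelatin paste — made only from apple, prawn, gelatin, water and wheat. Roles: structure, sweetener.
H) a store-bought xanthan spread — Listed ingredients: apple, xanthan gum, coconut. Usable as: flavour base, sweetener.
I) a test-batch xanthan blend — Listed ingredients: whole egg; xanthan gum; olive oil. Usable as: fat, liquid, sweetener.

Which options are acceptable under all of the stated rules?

A: has tofu, so not paleo; has egg, so not egg-free — no
B: not usable as a sweetener; has oat flour, so not paleo (and 2 more) — reject
C: has egg, so not egg-free — reject
D: has rice flour, so not paleo — no
E: has coconut cream, so not coconut-free — no
F: has egg yolk, so not egg-free — no
G: has wheat, so not paleo — no
H: has coconut, so not coconut-free — reject
I: has whole egg, so not egg-free — out

none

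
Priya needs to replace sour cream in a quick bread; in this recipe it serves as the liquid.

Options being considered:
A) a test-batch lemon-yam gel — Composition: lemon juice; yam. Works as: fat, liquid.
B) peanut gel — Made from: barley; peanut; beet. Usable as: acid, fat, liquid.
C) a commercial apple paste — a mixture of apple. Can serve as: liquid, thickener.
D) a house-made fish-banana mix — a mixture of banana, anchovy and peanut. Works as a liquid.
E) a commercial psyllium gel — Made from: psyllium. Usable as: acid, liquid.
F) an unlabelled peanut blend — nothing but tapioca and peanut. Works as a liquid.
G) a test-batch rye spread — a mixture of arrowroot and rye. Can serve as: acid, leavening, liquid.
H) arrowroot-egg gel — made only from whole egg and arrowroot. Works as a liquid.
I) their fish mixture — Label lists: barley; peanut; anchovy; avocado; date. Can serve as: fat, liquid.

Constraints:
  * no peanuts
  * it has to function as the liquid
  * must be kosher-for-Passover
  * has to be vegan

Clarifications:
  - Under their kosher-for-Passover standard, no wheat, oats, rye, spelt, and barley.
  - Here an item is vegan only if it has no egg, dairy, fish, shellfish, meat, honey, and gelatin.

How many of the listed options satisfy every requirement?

A: works as a liquid, vegan, no peanut — OK
B: has barley, so not kosher-for-Passover; has peanut, so not peanut-free — reject
C: only apple; none excluded — OK
D: has anchovy, so not vegan; has peanut, so not peanut-free — reject
E: only psyllium; none excluded — OK
F: has peanut, so not peanut-free — out
G: has rye, so not kosher-for-Passover — no
H: has whole egg, so not vegan — out
I: has barley, so not kosher-for-Passover; has anchovy, so not vegan (and 1 more) — out

3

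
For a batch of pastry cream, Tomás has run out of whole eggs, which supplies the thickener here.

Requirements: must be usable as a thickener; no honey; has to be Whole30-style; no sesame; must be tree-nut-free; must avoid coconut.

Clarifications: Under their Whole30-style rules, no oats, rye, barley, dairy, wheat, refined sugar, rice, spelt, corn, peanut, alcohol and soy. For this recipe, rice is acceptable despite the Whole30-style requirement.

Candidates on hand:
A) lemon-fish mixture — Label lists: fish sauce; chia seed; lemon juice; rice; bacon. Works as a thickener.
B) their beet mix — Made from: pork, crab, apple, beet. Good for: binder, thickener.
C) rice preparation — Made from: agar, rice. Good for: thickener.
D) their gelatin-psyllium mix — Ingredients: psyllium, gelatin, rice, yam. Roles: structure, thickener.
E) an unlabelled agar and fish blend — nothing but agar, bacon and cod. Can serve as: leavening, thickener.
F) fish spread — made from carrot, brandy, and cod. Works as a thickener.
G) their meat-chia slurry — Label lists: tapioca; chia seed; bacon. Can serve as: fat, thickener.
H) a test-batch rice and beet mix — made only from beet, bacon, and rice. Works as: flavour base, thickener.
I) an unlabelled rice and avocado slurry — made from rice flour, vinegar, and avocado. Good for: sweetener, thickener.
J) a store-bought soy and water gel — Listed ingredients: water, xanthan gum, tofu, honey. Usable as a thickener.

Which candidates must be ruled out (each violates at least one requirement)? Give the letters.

F, J

A: rice is permitted under the Whole30-style carve-out; nothing else excluded — OK
B: works as a thickener, no honey, Whole30-style — valid
C: rice is permitted under the Whole30-style carve-out; nothing else excluded — OK
D: rice is permitted under the Whole30-style carve-out; nothing else excluded — keep
E: works as a thickener, no honey, no tree nuts — valid
F: has brandy, so not Whole30-style — no
G: only bacon, tapioca, and chia seed; none excluded — OK
H: rice is permitted under the Whole30-style carve-out; nothing else excluded — valid
I: rice is permitted under the Whole30-style carve-out; nothing else excluded — OK
J: has tofu, so not Whole30-style; has honey, so not honey-free — out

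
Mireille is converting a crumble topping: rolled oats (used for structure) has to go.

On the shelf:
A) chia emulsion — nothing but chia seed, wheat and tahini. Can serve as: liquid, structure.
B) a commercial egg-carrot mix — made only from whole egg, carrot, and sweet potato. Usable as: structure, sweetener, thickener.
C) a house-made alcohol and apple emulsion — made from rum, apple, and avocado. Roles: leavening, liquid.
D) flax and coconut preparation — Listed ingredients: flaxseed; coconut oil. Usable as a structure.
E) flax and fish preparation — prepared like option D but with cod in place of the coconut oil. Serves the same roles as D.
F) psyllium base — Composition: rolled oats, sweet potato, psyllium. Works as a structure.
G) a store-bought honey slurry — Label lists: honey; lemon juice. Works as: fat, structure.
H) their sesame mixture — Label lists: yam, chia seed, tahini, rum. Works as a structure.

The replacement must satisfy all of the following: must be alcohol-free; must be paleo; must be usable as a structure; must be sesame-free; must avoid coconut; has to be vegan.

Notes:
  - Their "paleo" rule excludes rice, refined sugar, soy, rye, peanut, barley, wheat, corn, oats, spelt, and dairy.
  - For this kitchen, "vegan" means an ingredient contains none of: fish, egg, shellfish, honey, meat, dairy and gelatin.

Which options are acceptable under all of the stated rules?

none

A: has wheat, so not paleo; has tahini, so not sesame-free — out
B: has whole egg, so not vegan — reject
C: not usable as a structure; has rum, so not alcohol-free — out
D: has coconut oil, so not coconut-free — reject
E: has cod, so not vegan — out
F: has rolled oats, so not paleo — out
G: has honey, so not vegan — no
H: has rum, so not alcohol-free; has tahini, so not sesame-free — reject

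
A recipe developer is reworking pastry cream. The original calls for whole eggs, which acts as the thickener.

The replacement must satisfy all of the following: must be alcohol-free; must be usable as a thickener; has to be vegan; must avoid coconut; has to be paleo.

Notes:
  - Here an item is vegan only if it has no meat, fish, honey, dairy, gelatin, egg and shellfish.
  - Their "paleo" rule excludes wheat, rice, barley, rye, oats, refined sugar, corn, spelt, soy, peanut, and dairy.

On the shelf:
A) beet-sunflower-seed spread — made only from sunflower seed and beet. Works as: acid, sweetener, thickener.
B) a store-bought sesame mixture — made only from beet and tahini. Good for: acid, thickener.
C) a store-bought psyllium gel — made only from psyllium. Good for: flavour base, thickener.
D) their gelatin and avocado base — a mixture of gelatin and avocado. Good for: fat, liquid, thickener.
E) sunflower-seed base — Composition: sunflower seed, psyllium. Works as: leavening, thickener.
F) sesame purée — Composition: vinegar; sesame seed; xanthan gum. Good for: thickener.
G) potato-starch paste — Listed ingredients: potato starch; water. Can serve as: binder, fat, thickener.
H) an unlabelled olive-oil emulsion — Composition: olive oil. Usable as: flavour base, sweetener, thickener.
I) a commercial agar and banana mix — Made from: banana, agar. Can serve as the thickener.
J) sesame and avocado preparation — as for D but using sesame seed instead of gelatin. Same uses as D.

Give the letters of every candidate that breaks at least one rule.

A: paleo, vegan — keep
B: only tahini and beet; none excluded — keep
C: works as a thickener, no alcohol, no coconut — keep
D: has gelatin, so not vegan — out
E: vegan, no alcohol — keep
F: only sesame seed, vinegar, and xanthan gum; none excluded — OK
G: works as a thickener, no coconut, no alcohol — keep
H: paleo, no alcohol — valid
I: every rule checks out — keep
J: no alcohol, vegan — keep

D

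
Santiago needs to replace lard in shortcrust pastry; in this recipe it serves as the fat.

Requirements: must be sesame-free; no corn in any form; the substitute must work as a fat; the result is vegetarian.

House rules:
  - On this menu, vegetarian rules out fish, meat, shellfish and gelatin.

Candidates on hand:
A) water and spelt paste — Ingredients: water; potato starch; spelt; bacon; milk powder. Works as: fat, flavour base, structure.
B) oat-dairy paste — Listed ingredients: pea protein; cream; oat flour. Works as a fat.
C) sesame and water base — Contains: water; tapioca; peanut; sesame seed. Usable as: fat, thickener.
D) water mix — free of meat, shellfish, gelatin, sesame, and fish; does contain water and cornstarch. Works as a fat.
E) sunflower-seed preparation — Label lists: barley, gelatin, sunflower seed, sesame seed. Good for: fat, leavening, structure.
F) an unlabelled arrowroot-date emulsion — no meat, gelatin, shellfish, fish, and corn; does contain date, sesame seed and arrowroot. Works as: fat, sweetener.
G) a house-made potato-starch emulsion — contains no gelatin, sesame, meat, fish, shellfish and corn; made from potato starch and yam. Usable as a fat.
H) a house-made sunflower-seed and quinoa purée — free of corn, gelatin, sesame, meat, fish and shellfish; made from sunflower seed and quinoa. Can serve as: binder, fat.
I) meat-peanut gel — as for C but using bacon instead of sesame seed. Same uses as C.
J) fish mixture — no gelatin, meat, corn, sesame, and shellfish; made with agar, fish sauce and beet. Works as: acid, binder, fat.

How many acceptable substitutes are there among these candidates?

A: has bacon, so not vegetarian — out
B: only cream, oat flour and pea protein; none excluded — keep
C: has sesame seed, so not sesame-free — no
D: has cornstarch, so not corn-free — out
E: has gelatin, so not vegetarian; has sesame seed, so not sesame-free — out
F: has sesame seed, so not sesame-free — reject
G: no corn, vegetarian — OK
H: no corn, vegetarian — keep
I: has bacon, so not vegetarian — out
J: has fish sauce, so not vegetarian — reject

3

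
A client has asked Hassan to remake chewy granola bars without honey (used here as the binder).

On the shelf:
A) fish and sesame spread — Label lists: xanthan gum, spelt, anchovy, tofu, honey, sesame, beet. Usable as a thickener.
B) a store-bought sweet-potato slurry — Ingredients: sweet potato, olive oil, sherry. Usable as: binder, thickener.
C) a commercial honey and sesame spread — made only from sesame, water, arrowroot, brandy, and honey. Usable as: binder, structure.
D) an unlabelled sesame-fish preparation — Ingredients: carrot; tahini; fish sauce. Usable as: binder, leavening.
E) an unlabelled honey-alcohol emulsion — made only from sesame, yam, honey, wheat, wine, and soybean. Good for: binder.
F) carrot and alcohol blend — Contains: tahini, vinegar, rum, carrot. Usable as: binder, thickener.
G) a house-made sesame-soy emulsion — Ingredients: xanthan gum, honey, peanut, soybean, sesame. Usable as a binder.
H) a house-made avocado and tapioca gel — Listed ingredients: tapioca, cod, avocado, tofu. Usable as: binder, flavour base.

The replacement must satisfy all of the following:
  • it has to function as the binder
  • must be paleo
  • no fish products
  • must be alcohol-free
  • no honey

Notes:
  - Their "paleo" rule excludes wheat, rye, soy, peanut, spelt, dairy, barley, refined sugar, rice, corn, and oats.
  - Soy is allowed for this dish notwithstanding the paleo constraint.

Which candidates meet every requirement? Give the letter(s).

A: not usable as a binder; has spelt, so not paleo (and 2 more) — no
B: has sherry, so not alcohol-free — no
C: has brandy, so not alcohol-free; has honey, so not honey-free — reject
D: has fish sauce, so not fish-free — reject
E: has wheat, so not paleo; has wine, so not alcohol-free (and 1 more) — out
F: has rum, so not alcohol-free — reject
G: has peanut, so not paleo; has honey, so not honey-free — out
H: has cod, so not fish-free — reject

none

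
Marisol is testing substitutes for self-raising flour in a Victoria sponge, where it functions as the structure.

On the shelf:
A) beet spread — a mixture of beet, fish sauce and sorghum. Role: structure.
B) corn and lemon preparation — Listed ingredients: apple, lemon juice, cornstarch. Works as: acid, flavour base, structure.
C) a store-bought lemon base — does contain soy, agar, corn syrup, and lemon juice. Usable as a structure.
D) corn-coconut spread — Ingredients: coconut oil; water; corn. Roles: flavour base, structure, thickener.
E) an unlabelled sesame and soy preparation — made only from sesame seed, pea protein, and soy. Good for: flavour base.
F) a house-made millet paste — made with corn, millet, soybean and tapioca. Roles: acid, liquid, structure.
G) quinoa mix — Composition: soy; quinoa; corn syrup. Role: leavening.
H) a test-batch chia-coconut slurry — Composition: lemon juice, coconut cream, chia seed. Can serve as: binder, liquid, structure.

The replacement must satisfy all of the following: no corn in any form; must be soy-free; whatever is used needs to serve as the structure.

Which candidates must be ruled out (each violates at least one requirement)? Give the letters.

A: all constraints satisfied — valid
B: has cornstarch, so not corn-free — out
C: has corn syrup, so not corn-free; has soy, so not soy-free — out
D: has corn, so not corn-free — no
E: not usable as a structure; has soy, so not soy-free — out
F: has corn, so not corn-free; has soybean, so not soy-free — reject
G: not usable as a structure; has corn syrup, so not corn-free (and 1 more) — reject
H: only coconut cream, chia seed and lemon juice; none excluded — valid

B, C, D, E, F, G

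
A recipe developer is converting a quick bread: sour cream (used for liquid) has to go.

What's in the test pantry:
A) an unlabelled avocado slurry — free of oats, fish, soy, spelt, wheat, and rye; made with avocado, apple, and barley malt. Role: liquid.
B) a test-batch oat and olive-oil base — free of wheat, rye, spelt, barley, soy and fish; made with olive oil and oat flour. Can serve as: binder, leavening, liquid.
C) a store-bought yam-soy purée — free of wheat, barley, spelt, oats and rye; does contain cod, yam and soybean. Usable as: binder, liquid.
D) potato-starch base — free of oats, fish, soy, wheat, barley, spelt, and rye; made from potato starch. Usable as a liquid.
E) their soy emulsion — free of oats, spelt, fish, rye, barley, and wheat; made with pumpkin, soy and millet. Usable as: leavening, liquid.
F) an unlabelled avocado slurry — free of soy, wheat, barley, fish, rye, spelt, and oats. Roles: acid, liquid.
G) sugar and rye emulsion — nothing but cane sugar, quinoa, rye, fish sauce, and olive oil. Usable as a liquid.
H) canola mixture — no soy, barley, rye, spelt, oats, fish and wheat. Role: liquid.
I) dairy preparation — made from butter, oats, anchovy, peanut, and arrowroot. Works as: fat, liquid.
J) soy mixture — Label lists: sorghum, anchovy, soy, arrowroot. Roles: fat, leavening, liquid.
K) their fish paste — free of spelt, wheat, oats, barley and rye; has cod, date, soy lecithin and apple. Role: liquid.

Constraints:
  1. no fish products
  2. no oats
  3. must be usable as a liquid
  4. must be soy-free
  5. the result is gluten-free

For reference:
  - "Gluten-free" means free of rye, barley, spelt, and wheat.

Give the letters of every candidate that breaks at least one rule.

A: has barley malt, so not gluten-free — out
B: has oat flour, so not oat-free — no
C: has cod, so not fish-free; has soybean, so not soy-free — reject
D: works as a liquid, gluten-free, no fish — OK
E: has soy, so not soy-free — reject
F: all constraints satisfied — keep
G: has rye, so not gluten-free; has fish sauce, so not fish-free — reject
H: every rule checks out — valid
I: has oats, so not oat-free; has anchovy, so not fish-free — reject
J: has anchovy, so not fish-free; has soy, so not soy-free — reject
K: has cod, so not fish-free; has soy lecithin, so not soy-free — reject

A, B, C, E, G, I, J, K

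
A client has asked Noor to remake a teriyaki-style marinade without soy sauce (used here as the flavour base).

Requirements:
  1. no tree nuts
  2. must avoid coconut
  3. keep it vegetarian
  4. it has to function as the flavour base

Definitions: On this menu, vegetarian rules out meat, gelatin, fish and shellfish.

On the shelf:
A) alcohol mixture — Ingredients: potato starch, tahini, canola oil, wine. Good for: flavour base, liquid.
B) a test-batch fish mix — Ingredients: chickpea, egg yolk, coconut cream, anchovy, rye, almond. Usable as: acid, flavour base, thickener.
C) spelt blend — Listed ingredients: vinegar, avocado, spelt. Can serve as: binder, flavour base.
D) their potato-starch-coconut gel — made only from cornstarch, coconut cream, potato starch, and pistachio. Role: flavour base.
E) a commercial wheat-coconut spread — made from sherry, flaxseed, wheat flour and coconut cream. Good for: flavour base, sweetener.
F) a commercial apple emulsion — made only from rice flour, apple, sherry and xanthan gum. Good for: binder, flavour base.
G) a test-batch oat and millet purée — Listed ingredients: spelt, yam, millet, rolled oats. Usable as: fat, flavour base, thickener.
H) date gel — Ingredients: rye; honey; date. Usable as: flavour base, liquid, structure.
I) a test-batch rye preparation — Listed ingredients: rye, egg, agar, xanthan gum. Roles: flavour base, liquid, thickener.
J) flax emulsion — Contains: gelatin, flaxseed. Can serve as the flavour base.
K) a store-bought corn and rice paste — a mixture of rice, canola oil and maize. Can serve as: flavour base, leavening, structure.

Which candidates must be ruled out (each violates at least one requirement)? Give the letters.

B, D, E, J

A: wine and tahini etc. — none of it excluded — OK
B: has anchovy, so not vegetarian; has almond, so not tree-nut-free (and 1 more) — no
C: works as a flavour base, no tree nuts, vegetarian — valid
D: has pistachio, so not tree-nut-free; has coconut cream, so not coconut-free — no
E: has coconut cream, so not coconut-free — out
F: all constraints satisfied — valid
G: rolled oats and spelt etc. — none of it excluded — valid
H: works as a flavour base, vegetarian, no tree nuts — OK
I: every rule checks out — keep
J: has gelatin, so not vegetarian — reject
K: only maize, rice and canola oil; none excluded — valid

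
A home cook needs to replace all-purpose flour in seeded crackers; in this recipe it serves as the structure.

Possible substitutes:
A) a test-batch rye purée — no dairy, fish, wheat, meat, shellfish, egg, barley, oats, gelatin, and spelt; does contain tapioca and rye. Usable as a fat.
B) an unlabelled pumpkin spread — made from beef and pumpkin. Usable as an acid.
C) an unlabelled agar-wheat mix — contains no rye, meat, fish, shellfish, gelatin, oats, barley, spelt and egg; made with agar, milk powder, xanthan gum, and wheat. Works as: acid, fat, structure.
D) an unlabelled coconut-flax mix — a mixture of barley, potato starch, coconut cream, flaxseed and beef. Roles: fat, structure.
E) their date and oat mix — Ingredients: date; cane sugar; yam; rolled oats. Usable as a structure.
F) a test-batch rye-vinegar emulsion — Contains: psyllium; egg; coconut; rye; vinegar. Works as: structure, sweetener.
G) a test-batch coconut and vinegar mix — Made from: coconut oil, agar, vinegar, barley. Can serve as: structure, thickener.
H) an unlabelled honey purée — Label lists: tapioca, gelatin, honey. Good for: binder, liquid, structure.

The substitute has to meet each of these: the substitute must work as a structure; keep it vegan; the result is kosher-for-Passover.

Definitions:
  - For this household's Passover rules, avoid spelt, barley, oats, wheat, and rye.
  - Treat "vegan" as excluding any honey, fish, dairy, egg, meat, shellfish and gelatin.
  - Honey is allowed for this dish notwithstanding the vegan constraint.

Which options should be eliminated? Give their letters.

A, B, C, D, E, F, G, H

A: not usable as a structure; has rye, so not kosher-for-Passover — no
B: not usable as a structure; has beef, so not vegan — no
C: has wheat, so not kosher-for-Passover; has milk powder, so not vegan — out
D: has barley, so not kosher-for-Passover; has beef, so not vegan — no
E: has rolled oats, so not kosher-for-Passover — reject
F: has rye, so not kosher-for-Passover; has egg, so not vegan — out
G: has barley, so not kosher-for-Passover — out
H: has gelatin, so not vegan — reject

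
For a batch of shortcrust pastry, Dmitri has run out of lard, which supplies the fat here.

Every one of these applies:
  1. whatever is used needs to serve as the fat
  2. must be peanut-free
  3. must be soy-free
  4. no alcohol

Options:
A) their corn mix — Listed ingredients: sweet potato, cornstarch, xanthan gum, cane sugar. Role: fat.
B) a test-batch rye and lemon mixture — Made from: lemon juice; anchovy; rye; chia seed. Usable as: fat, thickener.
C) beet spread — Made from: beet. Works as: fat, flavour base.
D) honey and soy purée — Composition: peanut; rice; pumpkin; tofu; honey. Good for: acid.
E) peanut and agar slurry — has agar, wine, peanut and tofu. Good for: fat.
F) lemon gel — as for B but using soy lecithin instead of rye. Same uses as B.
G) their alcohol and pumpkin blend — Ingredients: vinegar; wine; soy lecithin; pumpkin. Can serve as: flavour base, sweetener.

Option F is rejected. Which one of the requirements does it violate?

usable as a fat: satisfied
soy-free: has soy lecithin — fails
alcohol-free: satisfied
peanut-free: satisfied

soy-free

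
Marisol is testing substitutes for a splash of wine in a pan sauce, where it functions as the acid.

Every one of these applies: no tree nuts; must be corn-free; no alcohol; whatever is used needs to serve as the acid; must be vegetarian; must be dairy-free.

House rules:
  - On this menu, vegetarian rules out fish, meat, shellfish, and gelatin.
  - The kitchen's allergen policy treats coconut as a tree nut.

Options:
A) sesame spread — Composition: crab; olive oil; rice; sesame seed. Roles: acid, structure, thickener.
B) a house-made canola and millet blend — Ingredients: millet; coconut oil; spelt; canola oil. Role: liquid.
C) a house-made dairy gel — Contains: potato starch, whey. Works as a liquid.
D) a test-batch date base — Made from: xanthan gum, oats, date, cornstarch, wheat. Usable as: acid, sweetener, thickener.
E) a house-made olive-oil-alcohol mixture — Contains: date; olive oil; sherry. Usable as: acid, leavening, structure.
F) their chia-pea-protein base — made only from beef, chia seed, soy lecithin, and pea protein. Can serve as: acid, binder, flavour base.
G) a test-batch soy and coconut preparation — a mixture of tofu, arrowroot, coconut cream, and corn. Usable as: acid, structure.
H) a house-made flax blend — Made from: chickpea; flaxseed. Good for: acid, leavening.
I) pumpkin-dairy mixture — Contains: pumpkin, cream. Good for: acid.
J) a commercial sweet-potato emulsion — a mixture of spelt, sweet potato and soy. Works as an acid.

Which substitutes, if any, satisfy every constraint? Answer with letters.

A: has crab, so not vegetarian — reject
B: not usable as an acid; has coconut oil, so not tree-nut-free — no
C: not usable as an acid; has whey, so not dairy-free — reject
D: has cornstarch, so not corn-free — no
E: has sherry, so not alcohol-free — out
F: has beef, so not vegetarian — out
G: has coconut cream, so not tree-nut-free; has corn, so not corn-free — out
H: only chickpea and flaxseed; none excluded — OK
I: has cream, so not dairy-free — reject
J: no alcohol, no dairy — keep

H, J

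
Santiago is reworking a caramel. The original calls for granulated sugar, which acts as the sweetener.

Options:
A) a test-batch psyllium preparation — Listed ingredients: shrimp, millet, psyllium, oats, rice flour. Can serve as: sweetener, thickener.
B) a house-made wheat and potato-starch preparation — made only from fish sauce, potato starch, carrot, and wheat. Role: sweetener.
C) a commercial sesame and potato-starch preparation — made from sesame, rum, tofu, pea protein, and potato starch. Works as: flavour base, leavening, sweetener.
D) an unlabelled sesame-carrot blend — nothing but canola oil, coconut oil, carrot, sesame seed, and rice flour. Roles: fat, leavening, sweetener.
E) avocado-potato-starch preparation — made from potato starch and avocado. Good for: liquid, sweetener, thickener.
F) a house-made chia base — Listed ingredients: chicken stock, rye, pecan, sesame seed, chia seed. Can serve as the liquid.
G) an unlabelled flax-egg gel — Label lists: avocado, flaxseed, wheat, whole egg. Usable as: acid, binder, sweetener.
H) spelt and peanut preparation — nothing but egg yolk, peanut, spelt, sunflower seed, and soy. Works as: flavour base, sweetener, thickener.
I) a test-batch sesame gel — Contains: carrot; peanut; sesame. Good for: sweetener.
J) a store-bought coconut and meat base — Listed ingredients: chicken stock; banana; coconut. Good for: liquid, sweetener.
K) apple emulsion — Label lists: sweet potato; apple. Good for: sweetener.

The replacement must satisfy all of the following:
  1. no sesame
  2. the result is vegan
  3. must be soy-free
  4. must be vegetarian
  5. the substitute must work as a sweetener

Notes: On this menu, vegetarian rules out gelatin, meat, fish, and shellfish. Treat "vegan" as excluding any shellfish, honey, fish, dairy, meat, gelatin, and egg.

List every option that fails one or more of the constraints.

A: has shrimp, so not vegetarian; has shrimp, so not vegan — no
B: has fish sauce, so not vegetarian; has fish sauce, so not vegan — no
C: has tofu, so not soy-free; has sesame, so not sesame-free — reject
D: has sesame seed, so not sesame-free — out
E: only potato starch and avocado; none excluded — keep
F: not usable as a sweetener; has chicken stock, so not vegetarian (and 2 more) — no
G: has whole egg, so not vegan — out
H: has egg yolk, so not vegan; has soy, so not soy-free — out
I: has sesame, so not sesame-free — reject
J: has chicken stock, so not vegetarian; has chicken stock, so not vegan — no
K: all constraints satisfied — OK

A, B, C, D, F, G, H, I, J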